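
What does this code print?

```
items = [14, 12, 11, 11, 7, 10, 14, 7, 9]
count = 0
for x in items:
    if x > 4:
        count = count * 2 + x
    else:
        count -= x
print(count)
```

x=14: >4, count = 0*2+14 = 14
x=12: >4, count = 14*2+12 = 40
x=11: >4, count = 40*2+11 = 91
x=11: >4, count = 91*2+11 = 193
x=7: >4, count = 193*2+7 = 393
x=10: >4, count = 393*2+10 = 796
x=14: >4, count = 796*2+14 = 1606
x=7: >4, count = 1606*2+7 = 3219
x=9: >4, count = 3219*2+9 = 6447

6447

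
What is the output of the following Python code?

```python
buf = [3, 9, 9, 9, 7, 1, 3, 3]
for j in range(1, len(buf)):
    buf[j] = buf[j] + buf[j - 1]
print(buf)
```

[3, 12, 21, 30, 37, 38, 41, 44]

j=1: buf[1] = 9+3 = 12 → [3, 12, 9, 9, 7, 1, 3, 3]
j=2: buf[2] = 9+12 = 21 → [3, 12, 21, 9, 7, 1, 3, 3]
j=3: buf[3] = 9+21 = 30 → [3, 12, 21, 30, 7, 1, 3, 3]
j=4: buf[4] = 7+30 = 37 → [3, 12, 21, 30, 37, 1, 3, 3]
j=5: buf[5] = 1+37 = 38 → [3, 12, 21, 30, 37, 38, 3, 3]
j=6: buf[6] = 3+38 = 41 → [3, 12, 21, 30, 37, 38, 41, 3]
j=7: buf[7] = 3+41 = 44 → [3, 12, 21, 30, 37, 38, 41, 44]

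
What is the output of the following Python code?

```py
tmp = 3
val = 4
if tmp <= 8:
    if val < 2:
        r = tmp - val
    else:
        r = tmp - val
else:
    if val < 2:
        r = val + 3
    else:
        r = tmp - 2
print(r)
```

-1

tmp=3, val=4
tmp <= 8 is True; val < 2 is False
→ r = tmp - val = -1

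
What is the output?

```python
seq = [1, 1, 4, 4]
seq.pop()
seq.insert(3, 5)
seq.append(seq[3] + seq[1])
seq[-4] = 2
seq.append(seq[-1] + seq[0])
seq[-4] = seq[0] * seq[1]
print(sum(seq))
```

pop() removes 4 → [1, 1, 4]
insert 5 at 3 → [1, 1, 4, 5]
append seq[3]+seq[1] = 5+1 = 6 → [1, 1, 4, 5, 6]
seq[-4] = 2 → [1, 2, 4, 5, 6]
append seq[-1]+seq[0] = 6+1 = 7 → [1, 2, 4, 5, 6, 7]
seq[-4] = seq[0]*seq[1] = 1*2 = 2 → [1, 2, 2, 5, 6, 7]
sum = 23

23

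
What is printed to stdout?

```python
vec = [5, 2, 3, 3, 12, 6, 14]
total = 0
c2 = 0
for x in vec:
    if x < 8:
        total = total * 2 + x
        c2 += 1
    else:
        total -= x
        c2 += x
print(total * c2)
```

x=5: <8, total = 0*2+5 = 5; c2=1
x=2: <8, total = 5*2+2 = 12; c2=2
x=3: <8, total = 12*2+3 = 27; c2=3
x=3: <8, total = 27*2+3 = 57; c2=4
x=12: not <8, total = 57-12 = 45; c2=16
x=6: <8, total = 45*2+6 = 96; c2=17
x=14: not <8, total = 96-14 = 82; c2=31
total*c2 = 82*31 = 2542

2542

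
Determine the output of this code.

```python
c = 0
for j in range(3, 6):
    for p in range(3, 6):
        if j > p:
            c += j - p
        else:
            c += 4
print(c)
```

28

j=3,p=3: not 3>3, c = 0+4 = 4
j=3,p=4: not 3>4, c = 4+4 = 8
j=3,p=5: not 3>5, c = 8+4 = 12
j=4,p=3: 4>3, c = 12+1 = 13
j=4,p=4: not 4>4, c = 13+4 = 17
j=4,p=5: not 4>5, c = 17+4 = 21
j=5,p=3: 5>3, c = 21+2 = 23
j=5,p=4: 5>4, c = 23+1 = 24
j=5,p=5: not 5>5, c = 24+4 = 28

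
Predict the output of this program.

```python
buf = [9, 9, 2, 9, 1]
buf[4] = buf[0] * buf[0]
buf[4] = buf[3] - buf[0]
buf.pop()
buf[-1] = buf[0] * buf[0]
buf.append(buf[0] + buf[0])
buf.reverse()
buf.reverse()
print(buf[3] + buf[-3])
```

buf[4] = buf[0]*buf[0] = 9*9 = 81 → [9, 9, 2, 9, 81]
buf[4] = buf[3]-buf[0] = 9-9 = 0 → [9, 9, 2, 9, 0]
pop() removes 0 → [9, 9, 2, 9]
buf[-1] = buf[0]*buf[0] = 9*9 = 81 → [9, 9, 2, 81]
append buf[0]+buf[0] = 9+9 = 18 → [9, 9, 2, 81, 18]
reverse → [18, 81, 2, 9, 9]
reverse → [9, 9, 2, 81, 18]
buf[3]+buf[-3] = 81+2 = 83

83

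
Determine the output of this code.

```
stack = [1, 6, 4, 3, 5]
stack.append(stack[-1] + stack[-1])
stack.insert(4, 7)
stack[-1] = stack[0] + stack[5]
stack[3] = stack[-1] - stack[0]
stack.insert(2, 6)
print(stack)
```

append stack[-1]+stack[-1] = 5+5 = 10 → [1, 6, 4, 3, 5, 10]
insert 7 at 4 → [1, 6, 4, 3, 7, 5, 10]
stack[-1] = stack[0]+stack[5] = 1+5 = 6 → [1, 6, 4, 3, 7, 5, 6]
stack[3] = stack[-1]-stack[0] = 6-1 = 5 → [1, 6, 4, 5, 7, 5, 6]
insert 6 at 2 → [1, 6, 6, 4, 5, 7, 5, 6]

[1, 6, 6, 4, 5, 7, 5, 6]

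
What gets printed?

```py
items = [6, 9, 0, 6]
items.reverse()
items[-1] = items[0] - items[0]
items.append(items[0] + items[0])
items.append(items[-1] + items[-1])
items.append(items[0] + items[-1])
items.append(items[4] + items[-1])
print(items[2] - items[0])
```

reverse → [6, 0, 9, 6]
items[-1] = items[0]-items[0] = 6-6 = 0 → [6, 0, 9, 0]
append items[0]+items[0] = 6+6 = 12 → [6, 0, 9, 0, 12]
append items[-1]+items[-1] = 12+12 = 24 → [6, 0, 9, 0, 12, 24]
append items[0]+items[-1] = 6+24 = 30 → [6, 0, 9, 0, 12, 24, 30]
append items[4]+items[-1] = 12+30 = 42 → [6, 0, 9, 0, 12, 24, 30, 42]
items[2]-items[0] = 9-6 = 3

3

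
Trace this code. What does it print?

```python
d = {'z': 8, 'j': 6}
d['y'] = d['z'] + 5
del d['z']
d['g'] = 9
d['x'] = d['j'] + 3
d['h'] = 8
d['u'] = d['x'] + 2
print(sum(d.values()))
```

56

d['y'] = d['z']+5 = 13 → {'z': 8, 'j': 6, 'y': 13}
del 'z' → {'j': 6, 'y': 13}
d['g'] = 9 → {'j': 6, 'y': 13, 'g': 9}
d['x'] = d['j']+3 = 9 → {'j': 6, 'y': 13, 'g': 9, 'x': 9}
d['h'] = 8 → {'j': 6, 'y': 13, 'g': 9, 'x': 9, 'h': 8}
d['u'] = d['x']+2 = 11 → {'j': 6, 'y': 13, 'g': 9, 'x': 9, 'h': 8, 'u': 11}
sum of values = 56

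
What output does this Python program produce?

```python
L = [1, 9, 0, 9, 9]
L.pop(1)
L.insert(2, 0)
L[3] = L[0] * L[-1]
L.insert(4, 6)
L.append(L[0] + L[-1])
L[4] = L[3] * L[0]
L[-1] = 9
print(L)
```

pop(1) removes 9 → [1, 0, 9, 9]
insert 0 at 2 → [1, 0, 0, 9, 9]
L[3] = L[0]*L[-1] = 1*9 = 9 → [1, 0, 0, 9, 9]
insert 6 at 4 → [1, 0, 0, 9, 6, 9]
append L[0]+L[-1] = 1+9 = 10 → [1, 0, 0, 9, 6, 9, 10]
L[4] = L[3]*L[0] = 9*1 = 9 → [1, 0, 0, 9, 9, 9, 10]
L[-1] = 9 → [1, 0, 0, 9, 9, 9, 9]

[1, 0, 0, 9, 9, 9, 9]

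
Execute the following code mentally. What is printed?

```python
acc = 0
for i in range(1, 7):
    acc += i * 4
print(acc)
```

84

i=1: acc = 0+1*4 = 4
i=2: acc = 4+2*4 = 12
i=3: acc = 12+3*4 = 24
i=4: acc = 24+4*4 = 40
i=5: acc = 40+5*4 = 60
i=6: acc = 60+6*4 = 84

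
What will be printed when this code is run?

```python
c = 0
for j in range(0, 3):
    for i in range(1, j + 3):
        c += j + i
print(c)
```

j=0,i=1: c = 0+1 = 1
j=0,i=2: c = 1+2 = 3
j=1,i=1: c = 3+2 = 5
j=1,i=2: c = 5+3 = 8
j=1,i=3: c = 8+4 = 12
j=2,i=1: c = 12+3 = 15
j=2,i=2: c = 15+4 = 19
j=2,i=3: c = 19+5 = 24
j=2,i=4: c = 24+6 = 30

30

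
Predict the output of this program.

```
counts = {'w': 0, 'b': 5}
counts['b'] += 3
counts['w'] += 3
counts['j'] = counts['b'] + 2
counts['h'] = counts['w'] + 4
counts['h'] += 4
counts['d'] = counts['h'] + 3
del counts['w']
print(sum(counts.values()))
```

43

counts['b'] = 5+3 = 8 → {'w': 0, 'b': 8}
counts['w'] = 0+3 = 3 → {'w': 3, 'b': 8}
counts['j'] = counts['b']+2 = 10 → {'w': 3, 'b': 8, 'j': 10}
counts['h'] = counts['w']+4 = 7 → {'w': 3, 'b': 8, 'j': 10, 'h': 7}
counts['h'] = 7+4 = 11 → {'w': 3, 'b': 8, 'j': 10, 'h': 11}
counts['d'] = counts['h']+3 = 14 → {'w': 3, 'b': 8, 'j': 10, 'h': 11, 'd': 14}
del 'w' → {'b': 8, 'j': 10, 'h': 11, 'd': 14}
sum of values = 43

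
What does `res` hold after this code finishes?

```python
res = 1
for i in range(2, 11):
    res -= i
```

i=2: res = 1-2 = -1
i=3: res = (-1)-3 = -4
i=4: res = (-4)-4 = -8
i=5: res = (-8)-5 = -13
i=6: res = (-13)-6 = -19
i=7: res = (-19)-7 = -26
i=8: res = (-26)-8 = -34
i=9: res = (-34)-9 = -43
i=10: res = (-43)-10 = -53

-53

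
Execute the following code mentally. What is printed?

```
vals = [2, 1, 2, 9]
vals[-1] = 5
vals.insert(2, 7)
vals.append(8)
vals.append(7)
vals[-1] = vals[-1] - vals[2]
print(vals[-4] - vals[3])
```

0

vals[-1] = 5 → [2, 1, 2, 5]
insert 7 at 2 → [2, 1, 7, 2, 5]
append 8 → [2, 1, 7, 2, 5, 8]
append 7 → [2, 1, 7, 2, 5, 8, 7]
vals[-1] = vals[-1]-vals[2] = 7-7 = 0 → [2, 1, 7, 2, 5, 8, 0]
vals[-4]-vals[3] = 2-2 = 0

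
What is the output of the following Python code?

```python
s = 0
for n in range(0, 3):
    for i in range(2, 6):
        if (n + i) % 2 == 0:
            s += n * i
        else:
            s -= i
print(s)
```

n=0,i=2: even sum, s = 0+0 = 0
n=0,i=3: odd sum, s = 0-3 = -3
n=0,i=4: even sum, s = (-3)+0 = -3
n=0,i=5: odd sum, s = (-3)-5 = -8
n=1,i=2: odd sum, s = (-8)-2 = -10
n=1,i=3: even sum, s = (-10)+3 = -7
n=1,i=4: odd sum, s = (-7)-4 = -11
n=1,i=5: even sum, s = (-11)+5 = -6
n=2,i=2: even sum, s = (-6)+4 = -2
n=2,i=3: odd sum, s = (-2)-3 = -5
n=2,i=4: even sum, s = (-5)+8 = 3
n=2,i=5: odd sum, s = 3-5 = -2

-2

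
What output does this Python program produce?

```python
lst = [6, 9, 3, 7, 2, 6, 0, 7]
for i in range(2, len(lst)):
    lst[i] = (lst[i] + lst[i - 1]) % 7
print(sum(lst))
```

i=2: lst[2] = (3+9)%7 = 5 → [6, 9, 5, 7, 2, 6, 0, 7]
i=3: lst[3] = (7+5)%7 = 5 → [6, 9, 5, 5, 2, 6, 0, 7]
i=4: lst[4] = (2+5)%7 = 0 → [6, 9, 5, 5, 0, 6, 0, 7]
i=5: lst[5] = (6+0)%7 = 6 → [6, 9, 5, 5, 0, 6, 0, 7]
i=6: lst[6] = (0+6)%7 = 6 → [6, 9, 5, 5, 0, 6, 6, 7]
i=7: lst[7] = (7+6)%7 = 6 → [6, 9, 5, 5, 0, 6, 6, 6]
sum = 43

43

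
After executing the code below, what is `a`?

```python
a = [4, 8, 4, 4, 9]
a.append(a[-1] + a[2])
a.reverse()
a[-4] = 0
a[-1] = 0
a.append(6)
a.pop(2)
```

[13, 9, 4, 8, 0, 6]

append a[-1]+a[2] = 9+4 = 13 → [4, 8, 4, 4, 9, 13]
reverse → [13, 9, 4, 4, 8, 4]
a[-4] = 0 → [13, 9, 0, 4, 8, 4]
a[-1] = 0 → [13, 9, 0, 4, 8, 0]
append 6 → [13, 9, 0, 4, 8, 0, 6]
pop(2) removes 0 → [13, 9, 4, 8, 0, 6]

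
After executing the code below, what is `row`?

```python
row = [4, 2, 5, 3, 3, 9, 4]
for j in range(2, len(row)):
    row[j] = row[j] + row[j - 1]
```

j=2: row[2] = 5+2 = 7 → [4, 2, 7, 3, 3, 9, 4]
j=3: row[3] = 3+7 = 10 → [4, 2, 7, 10, 3, 9, 4]
j=4: row[4] = 3+10 = 13 → [4, 2, 7, 10, 13, 9, 4]
j=5: row[5] = 9+13 = 22 → [4, 2, 7, 10, 13, 22, 4]
j=6: row[6] = 4+22 = 26 → [4, 2, 7, 10, 13, 22, 26]

[4, 2, 7, 10, 13, 22, 26]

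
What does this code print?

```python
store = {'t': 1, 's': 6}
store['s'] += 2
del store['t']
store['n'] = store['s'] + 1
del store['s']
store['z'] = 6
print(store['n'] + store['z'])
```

15

store['s'] = 6+2 = 8 → {'t': 1, 's': 8}
del 't' → {'s': 8}
store['n'] = store['s']+1 = 9 → {'s': 8, 'n': 9}
del 's' → {'n': 9}
store['z'] = 6 → {'n': 9, 'z': 6}
store['n']+store['z'] = 9+6 = 15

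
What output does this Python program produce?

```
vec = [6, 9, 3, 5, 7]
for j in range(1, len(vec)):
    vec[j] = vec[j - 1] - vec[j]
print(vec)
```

j=1: vec[1] = 6-9 = -3 → [6, -3, 3, 5, 7]
j=2: vec[2] = (-3)-3 = -6 → [6, -3, -6, 5, 7]
j=3: vec[3] = (-6)-5 = -11 → [6, -3, -6, -11, 7]
j=4: vec[4] = (-11)-7 = -18 → [6, -3, -6, -11, -18]

[6, -3, -6, -11, -18]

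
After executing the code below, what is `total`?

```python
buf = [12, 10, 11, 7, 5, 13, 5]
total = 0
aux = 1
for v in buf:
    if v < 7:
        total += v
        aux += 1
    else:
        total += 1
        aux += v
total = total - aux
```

v=12: not <7, total = 0+1 = 1; aux=13
v=10: not <7, total = 1+1 = 2; aux=23
v=11: not <7, total = 2+1 = 3; aux=34
v=7: not <7, total = 3+1 = 4; aux=41
v=5: <7, total = 4+5 = 9; aux=42
v=13: not <7, total = 9+1 = 10; aux=55
v=5: <7, total = 10+5 = 15; aux=56
total-aux = 15-56 = -41

-41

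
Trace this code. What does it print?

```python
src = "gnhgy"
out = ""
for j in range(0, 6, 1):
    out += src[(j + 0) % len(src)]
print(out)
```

gnhgyg

j=0: add src[0]='g' → 'g'
j=1: add src[1]='n' → 'gn'
j=2: add src[2]='h' → 'gnh'
j=3: add src[3]='g' → 'gnhg'
j=4: add src[4]='y' → 'gnhgy'
j=5: add src[0]='g' → 'gnhgyg'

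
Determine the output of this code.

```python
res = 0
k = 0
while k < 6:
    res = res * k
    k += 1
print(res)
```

k=0: res = 0*0 = 0
k=1: res = 0*1 = 0
k=2: res = 0*2 = 0
k=3: res = 0*3 = 0
k=4: res = 0*4 = 0
k=5: res = 0*5 = 0

0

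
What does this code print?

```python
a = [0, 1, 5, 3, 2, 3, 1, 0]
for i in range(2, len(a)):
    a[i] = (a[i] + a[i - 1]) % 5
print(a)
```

i=2: a[2] = (5+1)%5 = 1 → [0, 1, 1, 3, 2, 3, 1, 0]
i=3: a[3] = (3+1)%5 = 4 → [0, 1, 1, 4, 2, 3, 1, 0]
i=4: a[4] = (2+4)%5 = 1 → [0, 1, 1, 4, 1, 3, 1, 0]
i=5: a[5] = (3+1)%5 = 4 → [0, 1, 1, 4, 1, 4, 1, 0]
i=6: a[6] = (1+4)%5 = 0 → [0, 1, 1, 4, 1, 4, 0, 0]
i=7: a[7] = (0+0)%5 = 0 → [0, 1, 1, 4, 1, 4, 0, 0]

[0, 1, 1, 4, 1, 4, 0, 0]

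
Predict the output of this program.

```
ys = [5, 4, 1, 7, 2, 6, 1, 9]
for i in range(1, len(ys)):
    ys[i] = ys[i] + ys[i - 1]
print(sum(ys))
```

146

i=1: ys[1] = 4+5 = 9 → [5, 9, 1, 7, 2, 6, 1, 9]
i=2: ys[2] = 1+9 = 10 → [5, 9, 10, 7, 2, 6, 1, 9]
i=3: ys[3] = 7+10 = 17 → [5, 9, 10, 17, 2, 6, 1, 9]
i=4: ys[4] = 2+17 = 19 → [5, 9, 10, 17, 19, 6, 1, 9]
i=5: ys[5] = 6+19 = 25 → [5, 9, 10, 17, 19, 25, 1, 9]
i=6: ys[6] = 1+25 = 26 → [5, 9, 10, 17, 19, 25, 26, 9]
i=7: ys[7] = 9+26 = 35 → [5, 9, 10, 17, 19, 25, 26, 35]
sum = 146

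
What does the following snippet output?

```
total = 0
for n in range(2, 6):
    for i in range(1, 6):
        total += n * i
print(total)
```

n=2,i=1: total = 0+2 = 2
n=2,i=2: total = 2+4 = 6
n=2,i=3: total = 6+6 = 12
n=2,i=4: total = 12+8 = 20
n=2,i=5: total = 20+10 = 30
n=3,i=1: total = 30+3 = 33
n=3,i=2: total = 33+6 = 39
n=3,i=3: total = 39+9 = 48
n=3,i=4: total = 48+12 = 60
n=3,i=5: total = 60+15 = 75
n=4,i=1: total = 75+4 = 79
n=4,i=2: total = 79+8 = 87
n=4,i=3: total = 87+12 = 99
n=4,i=4: total = 99+16 = 115
n=4,i=5: total = 115+20 = 135
n=5,i=1: total = 135+5 = 140
n=5,i=2: total = 140+10 = 150
n=5,i=3: total = 150+15 = 165
n=5,i=4: total = 165+20 = 185
n=5,i=5: total = 185+25 = 210

210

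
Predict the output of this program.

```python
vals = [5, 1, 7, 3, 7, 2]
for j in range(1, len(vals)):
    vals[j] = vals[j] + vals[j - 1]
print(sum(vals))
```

j=1: vals[1] = 1+5 = 6 → [5, 6, 7, 3, 7, 2]
j=2: vals[2] = 7+6 = 13 → [5, 6, 13, 3, 7, 2]
j=3: vals[3] = 3+13 = 16 → [5, 6, 13, 16, 7, 2]
j=4: vals[4] = 7+16 = 23 → [5, 6, 13, 16, 23, 2]
j=5: vals[5] = 2+23 = 25 → [5, 6, 13, 16, 23, 25]
sum = 88

88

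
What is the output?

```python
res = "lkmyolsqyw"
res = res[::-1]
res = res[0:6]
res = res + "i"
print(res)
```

wyqsloi

reverse → 'wyqsloymkl'
slice [0:6] → 'wyqslo'
+ 'i' → 'wyqsloi'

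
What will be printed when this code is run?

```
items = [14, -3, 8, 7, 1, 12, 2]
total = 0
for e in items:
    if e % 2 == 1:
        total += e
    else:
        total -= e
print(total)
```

-31

e=14: not odd, total = 0-14 = -14
e=-3: odd, total = (-14)+(-3) = -17
e=8: not odd, total = (-17)-8 = -25
e=7: odd, total = (-25)+7 = -18
e=1: odd, total = (-18)+1 = -17
e=12: not odd, total = (-17)-12 = -29
e=2: not odd, total = (-29)-2 = -31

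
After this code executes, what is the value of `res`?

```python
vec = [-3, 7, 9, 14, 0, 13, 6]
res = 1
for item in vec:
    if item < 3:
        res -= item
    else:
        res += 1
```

9

item=-3: <3, res = 1-(-3) = 4
item=7: not <3, res = 4+1 = 5
item=9: not <3, res = 5+1 = 6
item=14: not <3, res = 6+1 = 7
item=0: <3, res = 7-0 = 7
item=13: not <3, res = 7+1 = 8
item=6: not <3, res = 8+1 = 9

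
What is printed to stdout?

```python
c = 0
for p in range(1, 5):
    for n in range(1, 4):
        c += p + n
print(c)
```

54

p=1,n=1: c = 0+2 = 2
p=1,n=2: c = 2+3 = 5
p=1,n=3: c = 5+4 = 9
p=2,n=1: c = 9+3 = 12
p=2,n=2: c = 12+4 = 16
p=2,n=3: c = 16+5 = 21
p=3,n=1: c = 21+4 = 25
p=3,n=2: c = 25+5 = 30
p=3,n=3: c = 30+6 = 36
p=4,n=1: c = 36+5 = 41
p=4,n=2: c = 41+6 = 47
p=4,n=3: c = 47+7 = 54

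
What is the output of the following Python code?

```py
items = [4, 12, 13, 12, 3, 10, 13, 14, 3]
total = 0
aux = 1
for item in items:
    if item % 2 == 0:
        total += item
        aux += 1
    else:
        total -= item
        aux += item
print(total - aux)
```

-18

item=4: even, total = 0+4 = 4; aux=2
item=12: even, total = 4+12 = 16; aux=3
item=13: not even, total = 16-13 = 3; aux=16
item=12: even, total = 3+12 = 15; aux=17
item=3: not even, total = 15-3 = 12; aux=20
item=10: even, total = 12+10 = 22; aux=21
item=13: not even, total = 22-13 = 9; aux=34
item=14: even, total = 9+14 = 23; aux=35
item=3: not even, total = 23-3 = 20; aux=38
total-aux = 20-38 = -18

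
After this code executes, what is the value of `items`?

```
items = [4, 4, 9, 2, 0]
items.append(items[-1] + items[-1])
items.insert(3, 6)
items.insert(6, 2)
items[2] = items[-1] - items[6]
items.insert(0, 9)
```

[9, 4, 4, -2, 6, 2, 0, 2, 0]

append items[-1]+items[-1] = 0+0 = 0 → [4, 4, 9, 2, 0, 0]
insert 6 at 3 → [4, 4, 9, 6, 2, 0, 0]
insert 2 at 6 → [4, 4, 9, 6, 2, 0, 2, 0]
items[2] = items[-1]-items[6] = 0-2 = -2 → [4, 4, -2, 6, 2, 0, 2, 0]
insert 9 at 0 → [9, 4, 4, -2, 6, 2, 0, 2, 0]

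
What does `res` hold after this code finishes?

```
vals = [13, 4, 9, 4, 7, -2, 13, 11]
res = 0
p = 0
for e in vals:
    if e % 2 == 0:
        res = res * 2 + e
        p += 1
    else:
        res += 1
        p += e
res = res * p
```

e=13: not even, res = 0+1 = 1; p=13
e=4: even, res = 1*2+4 = 6; p=14
e=9: not even, res = 6+1 = 7; p=23
e=4: even, res = 7*2+4 = 18; p=24
e=7: not even, res = 18+1 = 19; p=31
e=-2: even, res = 19*2+(-2) = 36; p=32
e=13: not even, res = 36+1 = 37; p=45
e=11: not even, res = 37+1 = 38; p=56
res*p = 38*56 = 2128

2128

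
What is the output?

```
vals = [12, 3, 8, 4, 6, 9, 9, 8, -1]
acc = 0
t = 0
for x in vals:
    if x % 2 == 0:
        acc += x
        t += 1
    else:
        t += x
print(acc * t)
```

950

x=12: even, acc = 0+12 = 12; t=1
x=3: not even; t=4
x=8: even, acc = 12+8 = 20; t=5
x=4: even, acc = 20+4 = 24; t=6
x=6: even, acc = 24+6 = 30; t=7
x=9: not even; t=16
x=9: not even; t=25
x=8: even, acc = 30+8 = 38; t=26
x=-1: not even; t=25
acc*t = 38*25 = 950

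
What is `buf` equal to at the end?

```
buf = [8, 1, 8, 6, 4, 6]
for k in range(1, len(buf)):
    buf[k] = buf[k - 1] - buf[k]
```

k=1: buf[1] = 8-1 = 7 → [8, 7, 8, 6, 4, 6]
k=2: buf[2] = 7-8 = -1 → [8, 7, -1, 6, 4, 6]
k=3: buf[3] = (-1)-6 = -7 → [8, 7, -1, -7, 4, 6]
k=4: buf[4] = (-7)-4 = -11 → [8, 7, -1, -7, -11, 6]
k=5: buf[5] = (-11)-6 = -17 → [8, 7, -1, -7, -11, -17]

[8, 7, -1, -7, -11, -17]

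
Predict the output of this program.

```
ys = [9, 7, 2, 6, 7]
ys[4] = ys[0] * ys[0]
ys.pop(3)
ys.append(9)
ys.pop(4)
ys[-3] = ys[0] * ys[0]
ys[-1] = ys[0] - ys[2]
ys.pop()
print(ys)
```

ys[4] = ys[0]*ys[0] = 9*9 = 81 → [9, 7, 2, 6, 81]
pop(3) removes 6 → [9, 7, 2, 81]
append 9 → [9, 7, 2, 81, 9]
pop(4) removes 9 → [9, 7, 2, 81]
ys[-3] = ys[0]*ys[0] = 9*9 = 81 → [9, 81, 2, 81]
ys[-1] = ys[0]-ys[2] = 9-2 = 7 → [9, 81, 2, 7]
pop() removes 7 → [9, 81, 2]

[9, 81, 2]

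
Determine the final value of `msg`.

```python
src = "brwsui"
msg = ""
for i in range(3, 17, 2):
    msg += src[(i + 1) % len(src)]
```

i=3: add src[4]='u' → 'u'
i=5: add src[0]='b' → 'ub'
i=7: add src[2]='w' → 'ubw'
i=9: add src[4]='u' → 'ubwu'
i=11: add src[0]='b' → 'ubwub'
i=13: add src[2]='w' → 'ubwubw'
i=15: add src[4]='u' → 'ubwubwu'

'ubwubwu'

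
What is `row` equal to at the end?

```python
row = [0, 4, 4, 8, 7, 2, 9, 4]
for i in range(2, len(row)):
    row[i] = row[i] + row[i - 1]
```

i=2: row[2] = 4+4 = 8 → [0, 4, 8, 8, 7, 2, 9, 4]
i=3: row[3] = 8+8 = 16 → [0, 4, 8, 16, 7, 2, 9, 4]
i=4: row[4] = 7+16 = 23 → [0, 4, 8, 16, 23, 2, 9, 4]
i=5: row[5] = 2+23 = 25 → [0, 4, 8, 16, 23, 25, 9, 4]
i=6: row[6] = 9+25 = 34 → [0, 4, 8, 16, 23, 25, 34, 4]
i=7: row[7] = 4+34 = 38 → [0, 4, 8, 16, 23, 25, 34, 38]

[0, 4, 8, 16, 23, 25, 34, 38]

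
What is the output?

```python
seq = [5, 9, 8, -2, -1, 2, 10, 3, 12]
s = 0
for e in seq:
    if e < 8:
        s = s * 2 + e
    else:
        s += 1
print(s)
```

102

e=5: <8, s = 0*2+5 = 5
e=9: not <8, s = 5+1 = 6
e=8: not <8, s = 6+1 = 7
e=-2: <8, s = 7*2+(-2) = 12
e=-1: <8, s = 12*2+(-1) = 23
e=2: <8, s = 23*2+2 = 48
e=10: not <8, s = 48+1 = 49
e=3: <8, s = 49*2+3 = 101
e=12: not <8, s = 101+1 = 102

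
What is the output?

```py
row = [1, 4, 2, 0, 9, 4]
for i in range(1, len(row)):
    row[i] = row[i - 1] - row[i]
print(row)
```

[1, -3, -5, -5, -14, -18]

i=1: row[1] = 1-4 = -3 → [1, -3, 2, 0, 9, 4]
i=2: row[2] = (-3)-2 = -5 → [1, -3, -5, 0, 9, 4]
i=3: row[3] = (-5)-0 = -5 → [1, -3, -5, -5, 9, 4]
i=4: row[4] = (-5)-9 = -14 → [1, -3, -5, -5, -14, 4]
i=5: row[5] = (-14)-4 = -18 → [1, -3, -5, -5, -14, -18]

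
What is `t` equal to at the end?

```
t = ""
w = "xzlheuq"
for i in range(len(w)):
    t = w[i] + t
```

'quehlzx'

i=0: prepend 'x' → 'x'
i=1: prepend 'z' → 'zx'
i=2: prepend 'l' → 'lzx'
i=3: prepend 'h' → 'hlzx'
i=4: prepend 'e' → 'ehlzx'
i=5: prepend 'u' → 'uehlzx'
i=6: prepend 'q' → 'quehlzx'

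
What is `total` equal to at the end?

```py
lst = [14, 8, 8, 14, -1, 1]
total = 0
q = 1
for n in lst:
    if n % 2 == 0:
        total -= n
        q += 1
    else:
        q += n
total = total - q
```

-49

n=14: even, total = 0-14 = -14; q=2
n=8: even, total = (-14)-8 = -22; q=3
n=8: even, total = (-22)-8 = -30; q=4
n=14: even, total = (-30)-14 = -44; q=5
n=-1: not even; q=4
n=1: not even; q=5
total-q = (-44)-5 = -49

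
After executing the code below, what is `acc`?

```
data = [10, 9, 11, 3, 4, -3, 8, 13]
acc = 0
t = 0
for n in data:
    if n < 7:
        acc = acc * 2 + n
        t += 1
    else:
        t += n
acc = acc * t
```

918

n=10: not <7; t=10
n=9: not <7; t=19
n=11: not <7; t=30
n=3: <7, acc = 0*2+3 = 3; t=31
n=4: <7, acc = 3*2+4 = 10; t=32
n=-3: <7, acc = 10*2+(-3) = 17; t=33
n=8: not <7; t=41
n=13: not <7; t=54
acc*t = 17*54 = 918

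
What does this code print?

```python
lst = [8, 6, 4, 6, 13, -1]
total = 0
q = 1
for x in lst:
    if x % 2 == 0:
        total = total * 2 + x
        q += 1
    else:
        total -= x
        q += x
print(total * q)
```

1530

x=8: even, total = 0*2+8 = 8; q=2
x=6: even, total = 8*2+6 = 22; q=3
x=4: even, total = 22*2+4 = 48; q=4
x=6: even, total = 48*2+6 = 102; q=5
x=13: not even, total = 102-13 = 89; q=18
x=-1: not even, total = 89-(-1) = 90; q=17
total*q = 90*17 = 1530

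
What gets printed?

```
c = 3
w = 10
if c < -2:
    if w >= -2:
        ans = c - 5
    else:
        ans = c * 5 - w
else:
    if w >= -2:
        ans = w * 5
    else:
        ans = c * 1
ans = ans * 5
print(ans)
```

c=3, w=10
c < -2 is False; w >= -2 is True
→ ans = w * 5 = 50
ans = 50*5 = 250

250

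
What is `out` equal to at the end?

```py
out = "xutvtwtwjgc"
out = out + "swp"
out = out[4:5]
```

't'

+ 'swp' → 'xutvtwtwjgcswp'
slice [4:5] → 't'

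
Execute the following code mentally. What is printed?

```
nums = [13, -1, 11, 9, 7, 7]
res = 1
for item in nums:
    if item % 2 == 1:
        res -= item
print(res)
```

item=13: odd, res = 1-13 = -12
item=-1: odd, res = (-12)-(-1) = -11
item=11: odd, res = (-11)-11 = -22
item=9: odd, res = (-22)-9 = -31
item=7: odd, res = (-31)-7 = -38
item=7: odd, res = (-38)-7 = -45

-45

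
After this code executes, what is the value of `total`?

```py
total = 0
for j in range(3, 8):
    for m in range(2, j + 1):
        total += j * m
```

430

j=3,m=2: total = 0+6 = 6
j=3,m=3: total = 6+9 = 15
j=4,m=2: total = 15+8 = 23
j=4,m=3: total = 23+12 = 35
j=4,m=4: total = 35+16 = 51
j=5,m=2: total = 51+10 = 61
j=5,m=3: total = 61+15 = 76
j=5,m=4: total = 76+20 = 96
j=5,m=5: total = 96+25 = 121
j=6,m=2: total = 121+12 = 133
j=6,m=3: total = 133+18 = 151
j=6,m=4: total = 151+24 = 175
j=6,m=5: total = 175+30 = 205
j=6,m=6: total = 205+36 = 241
j=7,m=2: total = 241+14 = 255
j=7,m=3: total = 255+21 = 276
j=7,m=4: total = 276+28 = 304
j=7,m=5: total = 304+35 = 339
j=7,m=6: total = 339+42 = 381
j=7,m=7: total = 381+49 = 430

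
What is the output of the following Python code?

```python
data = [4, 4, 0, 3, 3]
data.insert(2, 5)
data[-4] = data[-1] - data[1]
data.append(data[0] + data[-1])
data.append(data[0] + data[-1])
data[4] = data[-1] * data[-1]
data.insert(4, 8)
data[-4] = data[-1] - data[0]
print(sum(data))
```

43

insert 5 at 2 → [4, 4, 5, 0, 3, 3]
data[-4] = data[-1]-data[1] = 3-4 = -1 → [4, 4, -1, 0, 3, 3]
append data[0]+data[-1] = 4+3 = 7 → [4, 4, -1, 0, 3, 3, 7]
append data[0]+data[-1] = 4+7 = 11 → [4, 4, -1, 0, 3, 3, 7, 11]
data[4] = data[-1]*data[-1] = 11*11 = 121 → [4, 4, -1, 0, 121, 3, 7, 11]
insert 8 at 4 → [4, 4, -1, 0, 8, 121, 3, 7, 11]
data[-4] = data[-1]-data[0] = 11-4 = 7 → [4, 4, -1, 0, 8, 7, 3, 7, 11]
sum = 43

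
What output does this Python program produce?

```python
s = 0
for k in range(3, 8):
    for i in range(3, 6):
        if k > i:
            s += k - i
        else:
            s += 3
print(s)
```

37

k=3,i=3: not 3>3, s = 0+3 = 3
k=3,i=4: not 3>4, s = 3+3 = 6
k=3,i=5: not 3>5, s = 6+3 = 9
k=4,i=3: 4>3, s = 9+1 = 10
k=4,i=4: not 4>4, s = 10+3 = 13
k=4,i=5: not 4>5, s = 13+3 = 16
k=5,i=3: 5>3, s = 16+2 = 18
k=5,i=4: 5>4, s = 18+1 = 19
k=5,i=5: not 5>5, s = 19+3 = 22
k=6,i=3: 6>3, s = 22+3 = 25
k=6,i=4: 6>4, s = 25+2 = 27
k=6,i=5: 6>5, s = 27+1 = 28
k=7,i=3: 7>3, s = 28+4 = 32
k=7,i=4: 7>4, s = 32+3 = 35
k=7,i=5: 7>5, s = 35+2 = 37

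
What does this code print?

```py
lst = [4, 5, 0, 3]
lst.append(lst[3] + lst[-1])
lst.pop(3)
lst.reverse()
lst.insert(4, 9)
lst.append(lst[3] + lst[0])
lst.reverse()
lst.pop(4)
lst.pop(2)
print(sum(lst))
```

30

append lst[3]+lst[-1] = 3+3 = 6 → [4, 5, 0, 3, 6]
pop(3) removes 3 → [4, 5, 0, 6]
reverse → [6, 0, 5, 4]
insert 9 at 4 → [6, 0, 5, 4, 9]
append lst[3]+lst[0] = 4+6 = 10 → [6, 0, 5, 4, 9, 10]
reverse → [10, 9, 4, 5, 0, 6]
pop(4) removes 0 → [10, 9, 4, 5, 6]
pop(2) removes 4 → [10, 9, 5, 6]
sum = 30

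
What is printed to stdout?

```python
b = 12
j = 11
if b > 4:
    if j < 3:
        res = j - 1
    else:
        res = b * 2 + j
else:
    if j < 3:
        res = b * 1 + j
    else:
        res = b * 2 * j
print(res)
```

b=12, j=11
b > 4 is True; j < 3 is False
→ res = b * 2 + j = 35

35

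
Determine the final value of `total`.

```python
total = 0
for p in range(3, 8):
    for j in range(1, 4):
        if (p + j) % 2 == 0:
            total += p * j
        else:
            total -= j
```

66

p=3,j=1: even sum, total = 0+3 = 3
p=3,j=2: odd sum, total = 3-2 = 1
p=3,j=3: even sum, total = 1+9 = 10
p=4,j=1: odd sum, total = 10-1 = 9
p=4,j=2: even sum, total = 9+8 = 17
p=4,j=3: odd sum, total = 17-3 = 14
p=5,j=1: even sum, total = 14+5 = 19
p=5,j=2: odd sum, total = 19-2 = 17
p=5,j=3: even sum, total = 17+15 = 32
p=6,j=1: odd sum, total = 32-1 = 31
p=6,j=2: even sum, total = 31+12 = 43
p=6,j=3: odd sum, total = 43-3 = 40
p=7,j=1: even sum, total = 40+7 = 47
p=7,j=2: odd sum, total = 47-2 = 45
p=7,j=3: even sum, total = 45+21 = 66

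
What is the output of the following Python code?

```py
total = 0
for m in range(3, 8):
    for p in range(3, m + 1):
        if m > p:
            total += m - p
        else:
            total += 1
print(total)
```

m=3,p=3: not 3>3, total = 0+1 = 1
m=4,p=3: 4>3, total = 1+1 = 2
m=4,p=4: not 4>4, total = 2+1 = 3
m=5,p=3: 5>3, total = 3+2 = 5
m=5,p=4: 5>4, total = 5+1 = 6
m=5,p=5: not 5>5, total = 6+1 = 7
m=6,p=3: 6>3, total = 7+3 = 10
m=6,p=4: 6>4, total = 10+2 = 12
m=6,p=5: 6>5, total = 12+1 = 13
m=6,p=6: not 6>6, total = 13+1 = 14
m=7,p=3: 7>3, total = 14+4 = 18
m=7,p=4: 7>4, total = 18+3 = 21
m=7,p=5: 7>5, total = 21+2 = 23
m=7,p=6: 7>6, total = 23+1 = 24
m=7,p=7: not 7>7, total = 24+1 = 25

25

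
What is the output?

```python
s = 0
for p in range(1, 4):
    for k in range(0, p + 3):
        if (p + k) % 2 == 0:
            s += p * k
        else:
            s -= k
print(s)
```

p=1,k=0: odd sum, s = 0-0 = 0
p=1,k=1: even sum, s = 0+1 = 1
p=1,k=2: odd sum, s = 1-2 = -1
p=1,k=3: even sum, s = (-1)+3 = 2
p=2,k=0: even sum, s = 2+0 = 2
p=2,k=1: odd sum, s = 2-1 = 1
p=2,k=2: even sum, s = 1+4 = 5
p=2,k=3: odd sum, s = 5-3 = 2
p=2,k=4: even sum, s = 2+8 = 10
p=3,k=0: odd sum, s = 10-0 = 10
p=3,k=1: even sum, s = 10+3 = 13
p=3,k=2: odd sum, s = 13-2 = 11
p=3,k=3: even sum, s = 11+9 = 20
p=3,k=4: odd sum, s = 20-4 = 16
p=3,k=5: even sum, s = 16+15 = 31

31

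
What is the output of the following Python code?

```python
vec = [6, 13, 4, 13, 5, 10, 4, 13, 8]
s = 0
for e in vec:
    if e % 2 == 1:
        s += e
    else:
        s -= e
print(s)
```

12

e=6: not odd, s = 0-6 = -6
e=13: odd, s = (-6)+13 = 7
e=4: not odd, s = 7-4 = 3
e=13: odd, s = 3+13 = 16
e=5: odd, s = 16+5 = 21
e=10: not odd, s = 21-10 = 11
e=4: not odd, s = 11-4 = 7
e=13: odd, s = 7+13 = 20
e=8: not odd, s = 20-8 = 12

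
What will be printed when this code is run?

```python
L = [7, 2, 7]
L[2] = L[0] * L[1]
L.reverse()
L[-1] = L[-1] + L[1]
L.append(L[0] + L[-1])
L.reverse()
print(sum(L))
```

L[2] = L[0]*L[1] = 7*2 = 14 → [7, 2, 14]
reverse → [14, 2, 7]
L[-1] = L[-1]+L[1] = 7+2 = 9 → [14, 2, 9]
append L[0]+L[-1] = 14+9 = 23 → [14, 2, 9, 23]
reverse → [23, 9, 2, 14]
sum = 48

48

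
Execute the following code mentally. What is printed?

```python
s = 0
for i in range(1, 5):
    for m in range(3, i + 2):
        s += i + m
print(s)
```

i=2,m=3: s = 0+5 = 5
i=3,m=3: s = 5+6 = 11
i=3,m=4: s = 11+7 = 18
i=4,m=3: s = 18+7 = 25
i=4,m=4: s = 25+8 = 33
i=4,m=5: s = 33+9 = 42

42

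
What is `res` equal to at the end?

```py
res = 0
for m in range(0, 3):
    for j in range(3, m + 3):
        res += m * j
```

17

m=1,j=3: res = 0+3 = 3
m=2,j=3: res = 3+6 = 9
m=2,j=4: res = 9+8 = 17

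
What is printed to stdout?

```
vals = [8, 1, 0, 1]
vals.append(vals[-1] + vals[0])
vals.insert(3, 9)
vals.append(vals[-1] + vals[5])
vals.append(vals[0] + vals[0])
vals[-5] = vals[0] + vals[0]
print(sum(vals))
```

69

append vals[-1]+vals[0] = 1+8 = 9 → [8, 1, 0, 1, 9]
insert 9 at 3 → [8, 1, 0, 9, 1, 9]
append vals[-1]+vals[5] = 9+9 = 18 → [8, 1, 0, 9, 1, 9, 18]
append vals[0]+vals[0] = 8+8 = 16 → [8, 1, 0, 9, 1, 9, 18, 16]
vals[-5] = vals[0]+vals[0] = 8+8 = 16 → [8, 1, 0, 16, 1, 9, 18, 16]
sum = 69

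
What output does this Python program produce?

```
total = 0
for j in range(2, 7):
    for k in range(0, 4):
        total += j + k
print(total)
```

110

j=2,k=0: total = 0+2 = 2
j=2,k=1: total = 2+3 = 5
j=2,k=2: total = 5+4 = 9
j=2,k=3: total = 9+5 = 14
j=3,k=0: total = 14+3 = 17
j=3,k=1: total = 17+4 = 21
j=3,k=2: total = 21+5 = 26
j=3,k=3: total = 26+6 = 32
j=4,k=0: total = 32+4 = 36
j=4,k=1: total = 36+5 = 41
j=4,k=2: total = 41+6 = 47
j=4,k=3: total = 47+7 = 54
j=5,k=0: total = 54+5 = 59
j=5,k=1: total = 59+6 = 65
j=5,k=2: total = 65+7 = 72
j=5,k=3: total = 72+8 = 80
j=6,k=0: total = 80+6 = 86
j=6,k=1: total = 86+7 = 93
j=6,k=2: total = 93+8 = 101
j=6,k=3: total = 101+9 = 110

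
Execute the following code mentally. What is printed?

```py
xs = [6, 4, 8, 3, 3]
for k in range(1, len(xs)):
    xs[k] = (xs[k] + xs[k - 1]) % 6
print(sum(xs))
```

k=1: xs[1] = (4+6)%6 = 4 → [6, 4, 8, 3, 3]
k=2: xs[2] = (8+4)%6 = 0 → [6, 4, 0, 3, 3]
k=3: xs[3] = (3+0)%6 = 3 → [6, 4, 0, 3, 3]
k=4: xs[4] = (3+3)%6 = 0 → [6, 4, 0, 3, 0]
sum = 13

13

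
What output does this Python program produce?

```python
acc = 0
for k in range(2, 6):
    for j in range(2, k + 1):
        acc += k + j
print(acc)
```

70

k=2,j=2: acc = 0+4 = 4
k=3,j=2: acc = 4+5 = 9
k=3,j=3: acc = 9+6 = 15
k=4,j=2: acc = 15+6 = 21
k=4,j=3: acc = 21+7 = 28
k=4,j=4: acc = 28+8 = 36
k=5,j=2: acc = 36+7 = 43
k=5,j=3: acc = 43+8 = 51
k=5,j=4: acc = 51+9 = 60
k=5,j=5: acc = 60+10 = 70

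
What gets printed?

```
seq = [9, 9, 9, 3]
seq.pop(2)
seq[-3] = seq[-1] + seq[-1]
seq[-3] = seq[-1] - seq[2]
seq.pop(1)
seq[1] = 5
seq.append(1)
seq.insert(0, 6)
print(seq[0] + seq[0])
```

pop(2) removes 9 → [9, 9, 3]
seq[-3] = seq[-1]+seq[-1] = 3+3 = 6 → [6, 9, 3]
seq[-3] = seq[-1]-seq[2] = 3-3 = 0 → [0, 9, 3]
pop(1) removes 9 → [0, 3]
seq[1] = 5 → [0, 5]
append 1 → [0, 5, 1]
insert 6 at 0 → [6, 0, 5, 1]
seq[0]+seq[0] = 6+6 = 12

12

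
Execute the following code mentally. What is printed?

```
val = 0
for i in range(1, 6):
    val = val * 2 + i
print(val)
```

i=1: val = 0*2+1 = 1
i=2: val = 1*2+2 = 4
i=3: val = 4*2+3 = 11
i=4: val = 11*2+4 = 26
i=5: val = 26*2+5 = 57

57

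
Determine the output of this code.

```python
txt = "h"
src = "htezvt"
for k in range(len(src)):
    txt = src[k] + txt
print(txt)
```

tvzethh

k=0: prepend 'h' → 'hh'
k=1: prepend 't' → 'thh'
k=2: prepend 'e' → 'ethh'
k=3: prepend 'z' → 'zethh'
k=4: prepend 'v' → 'vzethh'
k=5: prepend 't' → 'tvzethh'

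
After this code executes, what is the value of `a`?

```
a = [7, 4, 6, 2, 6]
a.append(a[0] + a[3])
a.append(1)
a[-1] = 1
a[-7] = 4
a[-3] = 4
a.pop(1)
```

append a[0]+a[3] = 7+2 = 9 → [7, 4, 6, 2, 6, 9]
append 1 → [7, 4, 6, 2, 6, 9, 1]
a[-1] = 1 → [7, 4, 6, 2, 6, 9, 1]
a[-7] = 4 → [4, 4, 6, 2, 6, 9, 1]
a[-3] = 4 → [4, 4, 6, 2, 4, 9, 1]
pop(1) removes 4 → [4, 6, 2, 4, 9, 1]

[4, 6, 2, 4, 9, 1]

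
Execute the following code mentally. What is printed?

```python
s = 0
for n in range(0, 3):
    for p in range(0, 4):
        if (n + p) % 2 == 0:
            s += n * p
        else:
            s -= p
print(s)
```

n=0,p=0: even sum, s = 0+0 = 0
n=0,p=1: odd sum, s = 0-1 = -1
n=0,p=2: even sum, s = (-1)+0 = -1
n=0,p=3: odd sum, s = (-1)-3 = -4
n=1,p=0: odd sum, s = (-4)-0 = -4
n=1,p=1: even sum, s = (-4)+1 = -3
n=1,p=2: odd sum, s = (-3)-2 = -5
n=1,p=3: even sum, s = (-5)+3 = -2
n=2,p=0: even sum, s = (-2)+0 = -2
n=2,p=1: odd sum, s = (-2)-1 = -3
n=2,p=2: even sum, s = (-3)+4 = 1
n=2,p=3: odd sum, s = 1-3 = -2

-2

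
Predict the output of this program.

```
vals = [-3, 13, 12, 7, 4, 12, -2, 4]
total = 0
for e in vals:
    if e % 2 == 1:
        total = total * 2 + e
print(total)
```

21

e=-3: odd, total = 0*2+(-3) = -3
e=13: odd, total = (-3)*2+13 = 7
e=12: not odd
e=7: odd, total = 7*2+7 = 21
e=4: not odd
e=12: not odd
e=-2: not odd
e=4: not odd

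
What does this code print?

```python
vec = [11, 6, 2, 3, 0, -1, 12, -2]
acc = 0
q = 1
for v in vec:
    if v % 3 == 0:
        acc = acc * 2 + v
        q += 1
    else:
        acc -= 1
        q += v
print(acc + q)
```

v=11: not %3==0, acc = 0-1 = -1; q=12
v=6: %3==0, acc = (-1)*2+6 = 4; q=13
v=2: not %3==0, acc = 4-1 = 3; q=15
v=3: %3==0, acc = 3*2+3 = 9; q=16
v=0: %3==0, acc = 9*2+0 = 18; q=17
v=-1: not %3==0, acc = 18-1 = 17; q=16
v=12: %3==0, acc = 17*2+12 = 46; q=17
v=-2: not %3==0, acc = 46-1 = 45; q=15
acc+q = 45+15 = 60

60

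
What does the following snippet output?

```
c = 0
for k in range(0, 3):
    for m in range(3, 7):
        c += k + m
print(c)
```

66

k=0,m=3: c = 0+3 = 3
k=0,m=4: c = 3+4 = 7
k=0,m=5: c = 7+5 = 12
k=0,m=6: c = 12+6 = 18
k=1,m=3: c = 18+4 = 22
k=1,m=4: c = 22+5 = 27
k=1,m=5: c = 27+6 = 33
k=1,m=6: c = 33+7 = 40
k=2,m=3: c = 40+5 = 45
k=2,m=4: c = 45+6 = 51
k=2,m=5: c = 51+7 = 58
k=2,m=6: c = 58+8 = 66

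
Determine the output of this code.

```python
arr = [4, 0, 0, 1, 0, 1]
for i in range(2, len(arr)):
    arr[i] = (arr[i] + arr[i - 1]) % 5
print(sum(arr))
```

8

i=2: arr[2] = (0+0)%5 = 0 → [4, 0, 0, 1, 0, 1]
i=3: arr[3] = (1+0)%5 = 1 → [4, 0, 0, 1, 0, 1]
i=4: arr[4] = (0+1)%5 = 1 → [4, 0, 0, 1, 1, 1]
i=5: arr[5] = (1+1)%5 = 2 → [4, 0, 0, 1, 1, 2]
sum = 8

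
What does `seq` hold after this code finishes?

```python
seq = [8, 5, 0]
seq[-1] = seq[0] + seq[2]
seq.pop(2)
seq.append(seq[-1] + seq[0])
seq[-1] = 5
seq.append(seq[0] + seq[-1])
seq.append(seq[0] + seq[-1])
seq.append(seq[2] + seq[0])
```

[8, 5, 5, 13, 21, 13]

seq[-1] = seq[0]+seq[2] = 8+0 = 8 → [8, 5, 8]
pop(2) removes 8 → [8, 5]
append seq[-1]+seq[0] = 5+8 = 13 → [8, 5, 13]
seq[-1] = 5 → [8, 5, 5]
append seq[0]+seq[-1] = 8+5 = 13 → [8, 5, 5, 13]
append seq[0]+seq[-1] = 8+13 = 21 → [8, 5, 5, 13, 21]
append seq[2]+seq[0] = 5+8 = 13 → [8, 5, 5, 13, 21, 13]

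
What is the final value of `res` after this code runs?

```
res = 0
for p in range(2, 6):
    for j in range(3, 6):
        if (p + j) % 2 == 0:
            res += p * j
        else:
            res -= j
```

64

p=2,j=3: odd sum, res = 0-3 = -3
p=2,j=4: even sum, res = (-3)+8 = 5
p=2,j=5: odd sum, res = 5-5 = 0
p=3,j=3: even sum, res = 0+9 = 9
p=3,j=4: odd sum, res = 9-4 = 5
p=3,j=5: even sum, res = 5+15 = 20
p=4,j=3: odd sum, res = 20-3 = 17
p=4,j=4: even sum, res = 17+16 = 33
p=4,j=5: odd sum, res = 33-5 = 28
p=5,j=3: even sum, res = 28+15 = 43
p=5,j=4: odd sum, res = 43-4 = 39
p=5,j=5: even sum, res = 39+25 = 64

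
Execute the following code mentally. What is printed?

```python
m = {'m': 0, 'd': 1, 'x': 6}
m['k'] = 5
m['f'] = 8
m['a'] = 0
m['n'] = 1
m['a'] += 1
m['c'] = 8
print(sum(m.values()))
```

30

m['k'] = 5 → {'m': 0, 'd': 1, 'x': 6, 'k': 5}
m['f'] = 8 → {'m': 0, 'd': 1, 'x': 6, 'k': 5, 'f': 8}
m['a'] = 0 → {'m': 0, 'd': 1, 'x': 6, 'k': 5, 'f': 8, 'a': 0}
m['n'] = 1 → {'m': 0, 'd': 1, 'x': 6, 'k': 5, 'f': 8, 'a': 0, 'n': 1}
m['a'] = 0+1 = 1 → {'m': 0, 'd': 1, 'x': 6, 'k': 5, 'f': 8, 'a': 1, 'n': 1}
m['c'] = 8 → {'m': 0, 'd': 1, 'x': 6, 'k': 5, 'f': 8, 'a': 1, 'n': 1, 'c': 8}
sum of values = 30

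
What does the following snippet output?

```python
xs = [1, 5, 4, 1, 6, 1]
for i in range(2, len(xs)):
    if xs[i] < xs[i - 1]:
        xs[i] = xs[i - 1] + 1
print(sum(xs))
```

i=2: 4<5, xs[2] = 5+1 = 6 → [1, 5, 6, 1, 6, 1]
i=3: 1<6, xs[3] = 6+1 = 7 → [1, 5, 6, 7, 6, 1]
i=4: 6<7, xs[4] = 7+1 = 8 → [1, 5, 6, 7, 8, 1]
i=5: 1<8, xs[5] = 8+1 = 9 → [1, 5, 6, 7, 8, 9]
sum = 36

36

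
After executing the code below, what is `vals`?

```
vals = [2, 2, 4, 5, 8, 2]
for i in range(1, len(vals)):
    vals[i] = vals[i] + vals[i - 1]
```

[2, 4, 8, 13, 21, 23]

i=1: vals[1] = 2+2 = 4 → [2, 4, 4, 5, 8, 2]
i=2: vals[2] = 4+4 = 8 → [2, 4, 8, 5, 8, 2]
i=3: vals[3] = 5+8 = 13 → [2, 4, 8, 13, 8, 2]
i=4: vals[4] = 8+13 = 21 → [2, 4, 8, 13, 21, 2]
i=5: vals[5] = 2+21 = 23 → [2, 4, 8, 13, 21, 23]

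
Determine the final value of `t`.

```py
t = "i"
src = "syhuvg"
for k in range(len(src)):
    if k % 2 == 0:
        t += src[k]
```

'ishv'

k=0: add 's' → 'is'
k=1: skip
k=2: add 'h' → 'ish'
k=3: skip
k=4: add 'v' → 'ishv'
k=5: skip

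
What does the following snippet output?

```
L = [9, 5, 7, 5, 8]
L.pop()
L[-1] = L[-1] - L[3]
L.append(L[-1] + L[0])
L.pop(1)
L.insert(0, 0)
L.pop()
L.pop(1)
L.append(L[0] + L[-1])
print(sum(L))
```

pop() removes 8 → [9, 5, 7, 5]
L[-1] = L[-1]-L[3] = 5-5 = 0 → [9, 5, 7, 0]
append L[-1]+L[0] = 0+9 = 9 → [9, 5, 7, 0, 9]
pop(1) removes 5 → [9, 7, 0, 9]
insert 0 at 0 → [0, 9, 7, 0, 9]
pop() removes 9 → [0, 9, 7, 0]
pop(1) removes 9 → [0, 7, 0]
append L[0]+L[-1] = 0+0 = 0 → [0, 7, 0, 0]
sum = 7

7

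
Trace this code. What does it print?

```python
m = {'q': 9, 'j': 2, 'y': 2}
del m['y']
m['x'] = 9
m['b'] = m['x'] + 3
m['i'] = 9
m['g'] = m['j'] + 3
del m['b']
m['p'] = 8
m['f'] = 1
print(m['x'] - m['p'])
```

del 'y' → {'q': 9, 'j': 2}
m['x'] = 9 → {'q': 9, 'j': 2, 'x': 9}
m['b'] = m['x']+3 = 12 → {'q': 9, 'j': 2, 'x': 9, 'b': 12}
m['i'] = 9 → {'q': 9, 'j': 2, 'x': 9, 'b': 12, 'i': 9}
m['g'] = m['j']+3 = 5 → {'q': 9, 'j': 2, 'x': 9, 'b': 12, 'i': 9, 'g': 5}
del 'b' → {'q': 9, 'j': 2, 'x': 9, 'i': 9, 'g': 5}
m['p'] = 8 → {'q': 9, 'j': 2, 'x': 9, 'i': 9, 'g': 5, 'p': 8}
m['f'] = 1 → {'q': 9, 'j': 2, 'x': 9, 'i': 9, 'g': 5, 'p': 8, 'f': 1}
m['x']-m['p'] = 9-8 = 1

1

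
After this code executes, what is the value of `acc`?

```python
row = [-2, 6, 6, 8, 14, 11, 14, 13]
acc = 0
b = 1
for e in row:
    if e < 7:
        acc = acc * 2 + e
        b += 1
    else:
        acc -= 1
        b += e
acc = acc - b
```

-59

e=-2: <7, acc = 0*2+(-2) = -2; b=2
e=6: <7, acc = (-2)*2+6 = 2; b=3
e=6: <7, acc = 2*2+6 = 10; b=4
e=8: not <7, acc = 10-1 = 9; b=12
e=14: not <7, acc = 9-1 = 8; b=26
e=11: not <7, acc = 8-1 = 7; b=37
e=14: not <7, acc = 7-1 = 6; b=51
e=13: not <7, acc = 6-1 = 5; b=64
acc-b = 5-64 = -59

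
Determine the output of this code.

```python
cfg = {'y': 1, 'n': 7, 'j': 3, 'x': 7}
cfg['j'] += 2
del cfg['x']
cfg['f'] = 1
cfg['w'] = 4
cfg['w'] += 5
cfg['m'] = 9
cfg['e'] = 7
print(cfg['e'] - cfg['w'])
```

-2

cfg['j'] = 3+2 = 5 → {'y': 1, 'n': 7, 'j': 5, 'x': 7}
del 'x' → {'y': 1, 'n': 7, 'j': 5}
cfg['f'] = 1 → {'y': 1, 'n': 7, 'j': 5, 'f': 1}
cfg['w'] = 4 → {'y': 1, 'n': 7, 'j': 5, 'f': 1, 'w': 4}
cfg['w'] = 4+5 = 9 → {'y': 1, 'n': 7, 'j': 5, 'f': 1, 'w': 9}
cfg['m'] = 9 → {'y': 1, 'n': 7, 'j': 5, 'f': 1, 'w': 9, 'm': 9}
cfg['e'] = 7 → {'y': 1, 'n': 7, 'j': 5, 'f': 1, 'w': 9, 'm': 9, 'e': 7}
cfg['e']-cfg['w'] = 7-9 = -2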